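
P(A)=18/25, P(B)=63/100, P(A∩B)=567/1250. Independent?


P(A)×P(B) = 567/1250
P(A∩B) = 567/1250
Equal ✓ → Independent

Yes, independent


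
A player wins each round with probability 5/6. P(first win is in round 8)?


Geometric: P(X=8) = (1-p)^(k-1)×p = (1/6)^7×5/6 = 5/1679616

P(X=8) = 5/1679616 ≈ 0.00%


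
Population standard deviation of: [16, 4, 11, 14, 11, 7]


Mean = 63/6 = 21/2
  (16-21/2)²=121/4
  (4-21/2)²=169/4
  (11-21/2)²=1/4
  (14-21/2)²=49/4
  (11-21/2)²=1/4
  (7-21/2)²=49/4
Σ(x-μ)² = 195/2
σ² = (195/2)/6 = 65/4

σ = √(65/4) ≈ 4.0311


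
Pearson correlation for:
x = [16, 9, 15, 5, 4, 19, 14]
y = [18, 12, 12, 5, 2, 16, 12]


n=7, Σx=82, Σy=77, Σxy=1081, Σx²=1160, Σy²=1041
r = (7×1081 - 82×77)/√((7×1160 - 82²)(7×1041 - 77²))
= 1253/√(1396×1358) = 1253/√1895768 ≈ 1253/1376.8689 ≈ 0.9100

r ≈ 0.9100


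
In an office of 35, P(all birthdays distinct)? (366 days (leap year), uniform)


P(all different) = Π(366-i)/366 for i=0..34
= (366/366)×(365/366)×...×(332/366)
= 0.186502

P ≈ 0.1865 ≈ 18.65%


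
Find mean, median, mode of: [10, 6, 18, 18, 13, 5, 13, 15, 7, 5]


Sorted: [5, 5, 6, 7, 10, 13, 13, 15, 18, 18]
Mean = 110/10 = 11
Median = 23/2
Freq: {10: 1, 6: 1, 18: 2, 13: 2, 5: 2, 15: 1, 7: 1}
Mode: [5, 13, 18]

Mean=11, Median=23/2, Mode=[5, 13, 18]


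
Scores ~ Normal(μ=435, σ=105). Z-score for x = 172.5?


z = (x - μ)/σ = (172.5 - 435)/105 = -2.5

z = -2.5


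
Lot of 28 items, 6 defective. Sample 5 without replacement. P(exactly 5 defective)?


Hypergeometric: C(6,5)×C(22,0)/C(28,5)
= 6×1/98280 = 1/16380

P(X=5) = 1/16380 ≈ 0.01%


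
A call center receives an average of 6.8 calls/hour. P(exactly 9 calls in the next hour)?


Poisson(λ=6.8): P(X=9) = e^(-λ)×λ^k/k!
= e^(-6.8) × 6.8^9 / 9!
≈ 0.001113775148 × 31087100.2964 / 362880 ≈ 0.095415

P(X=9) ≈ 0.095415 ≈ 9.54%


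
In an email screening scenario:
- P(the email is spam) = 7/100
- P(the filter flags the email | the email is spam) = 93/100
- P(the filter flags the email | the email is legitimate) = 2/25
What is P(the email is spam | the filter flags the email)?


Using Bayes' theorem:
P(A|B) = P(B|A)·P(A) / P(B)

P(the filter flags the email) = 93/100 × 7/100 + 2/25 × 93/100
= 651/10000 + 93/1250 = 279/2000

P(the email is spam|the filter flags the email) = (651/10000) / (279/2000) = 7/15

P(the email is spam|the filter flags the email) = 7/15 ≈ 46.67%


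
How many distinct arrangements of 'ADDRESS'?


Letters: 7, freq: {'A': 1, 'D': 2, 'R': 1, 'E': 1, 'S': 2}
7!/(1!×2!×1!×1!×2!) = 5040/4 = 1260

1260


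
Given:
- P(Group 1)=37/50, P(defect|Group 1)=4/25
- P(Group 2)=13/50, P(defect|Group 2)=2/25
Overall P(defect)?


P(B) = Σ P(B|Aᵢ)×P(Aᵢ)
  4/25×37/50 = 74/625
  2/25×13/50 = 13/625
Sum = 87/625

P(defect) = 87/625 ≈ 13.92%


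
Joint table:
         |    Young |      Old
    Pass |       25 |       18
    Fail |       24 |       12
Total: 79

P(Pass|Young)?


P(Pass|Young) = 25/(25+24) = 25/49

P = 25/49 ≈ 51.02%


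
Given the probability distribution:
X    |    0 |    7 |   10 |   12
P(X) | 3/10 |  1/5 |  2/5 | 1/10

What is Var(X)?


E[X] = 33/5
E[X²] = 321/5
Var(X) = E[X²] - (E[X])² = 321/5 - 1089/25 = 516/25

Var(X) = 516/25 ≈ 20.6400


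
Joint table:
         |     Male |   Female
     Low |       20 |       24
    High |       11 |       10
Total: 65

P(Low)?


P(Low) = (20+24)/65 = 44/65

P(Low) = 44/65 ≈ 67.69%


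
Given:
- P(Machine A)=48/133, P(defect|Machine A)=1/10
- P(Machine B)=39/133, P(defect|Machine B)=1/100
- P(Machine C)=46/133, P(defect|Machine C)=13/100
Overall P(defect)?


P(B) = Σ P(B|Aᵢ)×P(Aᵢ)
  1/10×48/133 = 24/665
  1/100×39/133 = 39/13300
  13/100×46/133 = 299/6650
Sum = 1117/13300

P(defect) = 1117/13300 ≈ 8.40%


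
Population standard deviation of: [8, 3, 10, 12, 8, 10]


Mean = 51/6 = 17/2
  (8-17/2)²=1/4
  (3-17/2)²=121/4
  (10-17/2)²=9/4
  (12-17/2)²=49/4
  (8-17/2)²=1/4
  (10-17/2)²=9/4
Σ(x-μ)² = 95/2
σ² = (95/2)/6 = 95/12

σ = √(95/12) ≈ 2.8137


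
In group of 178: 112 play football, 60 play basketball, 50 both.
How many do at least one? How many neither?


|A∪B| = 112+60-50 = 122
Neither = 178-122 = 56

At least one: 122; Neither: 56


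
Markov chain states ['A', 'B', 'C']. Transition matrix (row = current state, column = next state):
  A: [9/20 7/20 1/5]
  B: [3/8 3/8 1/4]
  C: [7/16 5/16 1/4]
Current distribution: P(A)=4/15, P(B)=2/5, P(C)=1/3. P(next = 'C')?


P(next=C) = Σᵢ P(now=i)×P(i→C)
= 4/15×1/5 + 2/5×1/4 + 1/3×1/4
= 4/75 + 1/10 + 1/12 = 71/300

P = 71/300 ≈ 0.2367


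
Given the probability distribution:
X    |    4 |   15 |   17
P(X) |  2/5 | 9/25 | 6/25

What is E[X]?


E[X] = Σ x·P(X=x)
= (4)×(2/5) + (15)×(9/25) + (17)×(6/25)
= 277/25

E[X] = 277/25


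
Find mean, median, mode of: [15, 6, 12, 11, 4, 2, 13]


Sorted: [2, 4, 6, 11, 12, 13, 15]
Mean = 63/7 = 9
Median = 11
Freq: {15: 1, 6: 1, 12: 1, 11: 1, 4: 1, 2: 1, 13: 1}
Mode: No mode

Mean=9, Median=11, Mode=No mode


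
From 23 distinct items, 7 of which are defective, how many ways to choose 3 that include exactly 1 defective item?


Choose 1 of the 7 defective items and 2 of the other 16 items:
C(7,1)×C(16,2) = 7×120 = 840

840


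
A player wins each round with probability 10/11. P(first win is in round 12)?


Geometric: P(X=12) = (1-p)^(k-1)×p = (1/11)^11×10/11 = 10/3138428376721

P(X=12) = 10/3138428376721 ≈ 0.00%


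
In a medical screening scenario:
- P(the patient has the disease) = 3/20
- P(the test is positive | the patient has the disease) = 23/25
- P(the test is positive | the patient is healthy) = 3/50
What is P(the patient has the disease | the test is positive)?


Using Bayes' theorem:
P(A|B) = P(B|A)·P(A) / P(B)

P(the test is positive) = 23/25 × 3/20 + 3/50 × 17/20
= 69/500 + 51/1000 = 189/1000

P(the patient has the disease|the test is positive) = (69/500) / (189/1000) = 46/63

P(the patient has the disease|the test is positive) = 46/63 ≈ 73.02%


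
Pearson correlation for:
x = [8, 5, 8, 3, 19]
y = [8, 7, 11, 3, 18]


n=5, Σx=43, Σy=47, Σxy=538, Σx²=523, Σy²=567
r = (5×538 - 43×47)/√((5×523 - 43²)(5×567 - 47²))
= 669/√(766×626) = 669/√479516 ≈ 669/692.4709 ≈ 0.9661

r ≈ 0.9661


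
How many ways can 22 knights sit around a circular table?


Circular arrangements of 22 distinct objects: fix one position to break rotational symmetry.
(n-1)! = 21! = 51090942171709440000

51090942171709440000


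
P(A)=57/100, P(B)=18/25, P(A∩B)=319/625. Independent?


P(A)×P(B) = 513/1250
P(A∩B) = 319/625
Not equal → NOT independent

No, not independent


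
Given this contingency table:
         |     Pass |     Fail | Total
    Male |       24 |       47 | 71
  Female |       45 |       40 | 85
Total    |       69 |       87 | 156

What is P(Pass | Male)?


P(Pass | Male) = 24/(24+47) = 24/71

P(Pass|Male) = 24/71 ≈ 33.80%


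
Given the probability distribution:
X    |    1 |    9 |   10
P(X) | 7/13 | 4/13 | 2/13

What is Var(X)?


E[X] = 63/13
E[X²] = 531/13
Var(X) = E[X²] - (E[X])² = 531/13 - 3969/169 = 2934/169

Var(X) = 2934/169 ≈ 17.3609


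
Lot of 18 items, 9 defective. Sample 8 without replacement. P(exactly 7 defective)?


Hypergeometric: C(9,7)×C(9,1)/C(18,8)
= 36×9/43758 = 18/2431

P(X=7) = 18/2431 ≈ 0.74%


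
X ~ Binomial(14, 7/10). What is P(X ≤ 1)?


P(X ≤ 1) = Σ P(X=i) for i=0..1
P(X=0) = 4782969/100000000000000
P(X=1) = 78121827/50000000000000
Sum = 161026623/100000000000000

P(X ≤ 1) = 161026623/100000000000000 ≈ 0.00%


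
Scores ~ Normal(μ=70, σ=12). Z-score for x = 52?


z = (x - μ)/σ = (52 - 70)/12 = -1.5

z = -1.5


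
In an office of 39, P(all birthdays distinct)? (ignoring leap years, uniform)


P(all different) = Π(365-i)/365 for i=0..38
= (365/365)×(364/365)×...×(327/365)
= 0.121780

P ≈ 0.1218 ≈ 12.18%


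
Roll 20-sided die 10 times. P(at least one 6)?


P(no 6)^10 = (19/20)^10 = 6131066257801/10240000000000
P(≥1) = 1 - 6131066257801/10240000000000 = 4108933742199/10240000000000

P = 4108933742199/10240000000000 ≈ 40.13%


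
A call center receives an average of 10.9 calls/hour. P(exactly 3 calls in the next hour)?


Poisson(λ=10.9): P(X=3) = e^(-λ)×λ^k/k!
= e^(-10.9) × 10.9^3 / 3!
≈ 1.8458234e-05 × 1295.029 / 6 ≈ 0.003984

P(X=3) ≈ 0.003984 ≈ 0.40%


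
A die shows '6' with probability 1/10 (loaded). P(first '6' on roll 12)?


Geometric: P(X=12) = (1-p)^(k-1)×p = (9/10)^11×1/10 = 31381059609/1000000000000

P(X=12) = 31381059609/1000000000000 ≈ 3.14%


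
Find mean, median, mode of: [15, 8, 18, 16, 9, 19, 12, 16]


Sorted: [8, 9, 12, 15, 16, 16, 18, 19]
Mean = 113/8
Median = 31/2
Freq: {15: 1, 8: 1, 18: 1, 16: 2, 9: 1, 19: 1, 12: 1}
Mode: [16]

Mean=113/8, Median=31/2, Mode=16


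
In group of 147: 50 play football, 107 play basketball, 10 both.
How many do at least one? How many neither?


|A∪B| = 50+107-10 = 147
Neither = 147-147 = 0

At least one: 147; Neither: 0


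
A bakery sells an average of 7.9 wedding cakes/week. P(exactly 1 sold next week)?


Poisson(λ=7.9): P(X=1) = e^(-λ)×λ^k/k!
= e^(-7.9) × 7.9^1 / 1!
≈ 0.0003707435405 × 7.9 / 1 ≈ 0.002929

P(X=1) ≈ 0.002929 ≈ 0.29%


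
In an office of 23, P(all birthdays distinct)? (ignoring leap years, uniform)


P(all different) = Π(365-i)/365 for i=0..22
= (365/365)×(364/365)×...×(343/365)
= 0.492703

P ≈ 0.4927 ≈ 49.27%


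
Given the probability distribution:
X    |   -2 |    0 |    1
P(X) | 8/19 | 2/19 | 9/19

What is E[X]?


E[X] = Σ x·P(X=x)
= (-2)×(8/19) + (0)×(2/19) + (1)×(9/19)
= -7/19

E[X] = -7/19


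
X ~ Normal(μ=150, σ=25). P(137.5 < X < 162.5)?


z₁=(137.5-150)/25=-0.5, z₂=(162.5-150)/25=0.5
P = Φ(0.5) - Φ(-0.5) = 0.691462 - 0.308538 = 0.382924 ≈ 0.3829

P(137.5 < X < 162.5) ≈ 0.3829


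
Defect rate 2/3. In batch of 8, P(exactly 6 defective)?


Binomial: P(X=6) = C(8,6)×p^6×(1-p)^2
= 28 × 64/729 × 1/9 = 1792/6561

P(X=6) = 1792/6561 ≈ 27.31%


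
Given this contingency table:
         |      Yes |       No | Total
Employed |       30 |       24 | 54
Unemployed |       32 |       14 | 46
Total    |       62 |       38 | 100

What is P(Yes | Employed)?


P(Yes | Employed) = 30/(30+24) = 30/54 = 5/9

P(Yes|Employed) = 5/9 ≈ 55.56%


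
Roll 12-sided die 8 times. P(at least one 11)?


P(no 11)^8 = (11/12)^8 = 214358881/429981696
P(≥1) = 1 - 214358881/429981696 = 215622815/429981696

P = 215622815/429981696 ≈ 50.15%


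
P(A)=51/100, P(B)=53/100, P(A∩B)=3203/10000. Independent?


P(A)×P(B) = 2703/10000
P(A∩B) = 3203/10000
Not equal → NOT independent

No, not independent


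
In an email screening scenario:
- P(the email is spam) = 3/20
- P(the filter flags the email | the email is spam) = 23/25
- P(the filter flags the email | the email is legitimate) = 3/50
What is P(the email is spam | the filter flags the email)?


Using Bayes' theorem:
P(A|B) = P(B|A)·P(A) / P(B)

P(the filter flags the email) = 23/25 × 3/20 + 3/50 × 17/20
= 69/500 + 51/1000 = 189/1000

P(the email is spam|the filter flags the email) = (69/500) / (189/1000) = 46/63

P(the email is spam|the filter flags the email) = 46/63 ≈ 73.02%


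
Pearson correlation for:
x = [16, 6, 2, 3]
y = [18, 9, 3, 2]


n=4, Σx=27, Σy=32, Σxy=354, Σx²=305, Σy²=418
r = (4×354 - 27×32)/√((4×305 - 27²)(4×418 - 32²))
= 552/√(491×648) = 552/√318168 ≈ 552/564.0638 ≈ 0.9786

r ≈ 0.9786


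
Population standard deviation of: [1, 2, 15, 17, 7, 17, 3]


Mean = 62/7
  (1-62/7)²=3025/49
  (2-62/7)²=2304/49
  (15-62/7)²=1849/49
  (17-62/7)²=3249/49
  (7-62/7)²=169/49
  (17-62/7)²=3249/49
  (3-62/7)²=1681/49
Σ(x-μ)² = 2218/7
σ² = (2218/7)/7 = 2218/49

σ = √(2218/49) ≈ 6.7279


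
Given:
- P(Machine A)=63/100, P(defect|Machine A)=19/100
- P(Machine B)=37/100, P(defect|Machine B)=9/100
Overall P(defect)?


P(B) = Σ P(B|Aᵢ)×P(Aᵢ)
  19/100×63/100 = 1197/10000
  9/100×37/100 = 333/10000
Sum = 153/1000

P(defect) = 153/1000 ≈ 15.30%


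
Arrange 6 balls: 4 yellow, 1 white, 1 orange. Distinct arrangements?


6!/(4!×1!×1!) = 30

30


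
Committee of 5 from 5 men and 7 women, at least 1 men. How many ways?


Count by #men:
  1M,4W: C(5,1)×C(7,4)=175
  2M,3W: C(5,2)×C(7,3)=350
  3M,2W: C(5,3)×C(7,2)=210
  4M,1W: C(5,4)×C(7,1)=35
  5M,0W: C(5,5)×C(7,0)=1
Total = 771

771


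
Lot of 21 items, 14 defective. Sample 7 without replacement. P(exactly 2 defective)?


Hypergeometric: C(14,2)×C(7,5)/C(21,7)
= 91×21/116280 = 637/38760

P(X=2) = 637/38760 ≈ 1.64%


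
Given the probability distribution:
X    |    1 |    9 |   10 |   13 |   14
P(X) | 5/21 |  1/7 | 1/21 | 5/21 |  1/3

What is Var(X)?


E[X] = 205/21
E[X²] = 855/7
Var(X) = E[X²] - (E[X])² = 855/7 - 42025/441 = 11840/441

Var(X) = 11840/441 ≈ 26.8481


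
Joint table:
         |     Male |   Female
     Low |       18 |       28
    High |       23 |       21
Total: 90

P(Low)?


P(Low) = (18+28)/90 = 46/90 = 23/45

P(Low) = 23/45 ≈ 51.11%


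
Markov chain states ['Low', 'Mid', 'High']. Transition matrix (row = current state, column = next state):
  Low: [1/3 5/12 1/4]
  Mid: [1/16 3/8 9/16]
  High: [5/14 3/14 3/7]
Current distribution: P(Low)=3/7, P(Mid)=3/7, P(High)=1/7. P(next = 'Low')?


P(next=Low) = Σᵢ P(now=i)×P(i→Low)
= 3/7×1/3 + 3/7×1/16 + 1/7×5/14
= 1/7 + 3/112 + 5/98 = 173/784

P = 173/784 ≈ 0.2207


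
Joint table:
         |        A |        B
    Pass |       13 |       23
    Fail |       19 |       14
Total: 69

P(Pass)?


P(Pass) = (13+23)/69 = 36/69 = 12/23

P(Pass) = 12/23 ≈ 52.17%


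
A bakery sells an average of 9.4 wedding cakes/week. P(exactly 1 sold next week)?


Poisson(λ=9.4): P(X=1) = e^(-λ)×λ^k/k!
= e^(-9.4) × 9.4^1 / 1!
≈ 8.272406556e-05 × 9.4 / 1 ≈ 0.000778

P(X=1) ≈ 0.000778 ≈ 0.08%


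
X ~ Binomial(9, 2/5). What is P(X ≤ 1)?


P(X ≤ 1) = Σ P(X=i) for i=0..1
P(X=0) = 19683/1953125
P(X=1) = 118098/1953125
Sum = 137781/1953125

P(X ≤ 1) = 137781/1953125 ≈ 7.05%


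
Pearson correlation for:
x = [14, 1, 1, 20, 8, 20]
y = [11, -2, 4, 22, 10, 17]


n=6, Σx=64, Σy=62, Σxy=1016, Σx²=1062, Σy²=1014
r = (6×1016 - 64×62)/√((6×1062 - 64²)(6×1014 - 62²))
= 2128/√(2276×2240) = 2128/√5098240 ≈ 2128/2257.9283 ≈ 0.9425

r ≈ 0.9425


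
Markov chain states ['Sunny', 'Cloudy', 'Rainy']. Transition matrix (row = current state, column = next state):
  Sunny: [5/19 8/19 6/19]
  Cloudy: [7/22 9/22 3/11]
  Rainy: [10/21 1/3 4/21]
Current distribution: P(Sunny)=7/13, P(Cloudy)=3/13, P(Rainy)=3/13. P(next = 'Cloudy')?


P(next=Cloudy) = Σᵢ P(now=i)×P(i→Cloudy)
= 7/13×8/19 + 3/13×9/22 + 3/13×1/3
= 56/247 + 27/286 + 1/13 = 2163/5434

P = 2163/5434 ≈ 0.3980


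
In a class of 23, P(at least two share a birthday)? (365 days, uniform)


P(all different) = Π(365-i)/365 for i=0..22
= 0.492703
P(match) = 1 - 0.492703 = 0.507297

P ≈ 0.5073 ≈ 50.73%


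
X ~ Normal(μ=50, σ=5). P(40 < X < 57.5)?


z₁=(40-50)/5=-2.0, z₂=(57.5-50)/5=1.5
P = Φ(1.5) - Φ(-2.0) = 0.933193 - 0.022750 = 0.910443 ≈ 0.9104

P(40 < X < 57.5) ≈ 0.9104


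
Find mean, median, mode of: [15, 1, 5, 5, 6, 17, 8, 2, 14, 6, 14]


Sorted: [1, 2, 5, 5, 6, 6, 8, 14, 14, 15, 17]
Mean = 93/11
Median = 6
Freq: {15: 1, 1: 1, 5: 2, 6: 2, 17: 1, 8: 1, 2: 1, 14: 2}
Mode: [5, 6, 14]

Mean=93/11, Median=6, Mode=[5, 6, 14]


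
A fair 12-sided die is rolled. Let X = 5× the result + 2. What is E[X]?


E[die] = (1+12)/2 = 13/2
E[X] = 5×13/2 + 2 = 69/2

E[X] = 69/2


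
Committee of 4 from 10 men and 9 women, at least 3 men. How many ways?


Count by #men:
  3M,1W: C(10,3)×C(9,1)=1080
  4M,0W: C(10,4)×C(9,0)=210
Total = 1290

1290


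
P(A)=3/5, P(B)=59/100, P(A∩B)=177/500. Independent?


P(A)×P(B) = 177/500
P(A∩B) = 177/500
Equal ✓ → Independent

Yes, independent


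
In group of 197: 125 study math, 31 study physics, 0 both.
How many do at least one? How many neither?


|A∪B| = 125+31-0 = 156
Neither = 197-156 = 41

At least one: 156; Neither: 41


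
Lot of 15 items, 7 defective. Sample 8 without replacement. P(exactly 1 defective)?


Hypergeometric: C(7,1)×C(8,7)/C(15,8)
= 7×8/6435 = 56/6435

P(X=1) = 56/6435 ≈ 0.87%


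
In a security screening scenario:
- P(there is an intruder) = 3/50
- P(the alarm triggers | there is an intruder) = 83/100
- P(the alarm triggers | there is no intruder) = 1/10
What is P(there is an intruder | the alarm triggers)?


Using Bayes' theorem:
P(A|B) = P(B|A)·P(A) / P(B)

P(the alarm triggers) = 83/100 × 3/50 + 1/10 × 47/50
= 249/5000 + 47/500 = 719/5000

P(there is an intruder|the alarm triggers) = (249/5000) / (719/5000) = 249/719

P(there is an intruder|the alarm triggers) = 249/719 ≈ 34.63%


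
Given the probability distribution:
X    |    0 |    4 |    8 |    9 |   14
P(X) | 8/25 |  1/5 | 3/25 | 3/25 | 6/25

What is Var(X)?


E[X] = 31/5
E[X²] = 1691/25
Var(X) = E[X²] - (E[X])² = 1691/25 - 961/25 = 146/5

Var(X) = 146/5 ≈ 29.2000


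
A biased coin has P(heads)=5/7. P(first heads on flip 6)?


Geometric: P(X=6) = (1-p)^(k-1)×p = (2/7)^5×5/7 = 160/117649

P(X=6) = 160/117649 ≈ 0.14%


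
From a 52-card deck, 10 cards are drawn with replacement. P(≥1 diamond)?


P(not a diamond) = 39/52 = 3/4
P(none in 10 draws) = (3/4)^10 = 59049/1048576
P(≥1 diamond) = 1 - 59049/1048576 = 989527/1048576

P = 989527/1048576 ≈ 94.37%


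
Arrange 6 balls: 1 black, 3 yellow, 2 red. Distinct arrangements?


6!/(1!×3!×2!) = 60

60


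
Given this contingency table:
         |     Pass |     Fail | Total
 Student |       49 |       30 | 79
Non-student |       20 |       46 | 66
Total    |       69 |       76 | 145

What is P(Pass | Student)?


P(Pass | Student) = 49/(49+30) = 49/79

P(Pass|Student) = 49/79 ≈ 62.03%


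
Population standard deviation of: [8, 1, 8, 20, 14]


Mean = 51/5
  (8-51/5)²=121/25
  (1-51/5)²=2116/25
  (8-51/5)²=121/25
  (20-51/5)²=2401/25
  (14-51/5)²=361/25
Σ(x-μ)² = 1024/5
σ² = (1024/5)/5 = 1024/25

σ = √(1024/25) ≈ 6.4000


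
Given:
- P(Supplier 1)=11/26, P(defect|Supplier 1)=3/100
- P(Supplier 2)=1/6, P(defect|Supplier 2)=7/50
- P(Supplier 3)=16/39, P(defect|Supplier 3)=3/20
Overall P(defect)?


P(B) = Σ P(B|Aᵢ)×P(Aᵢ)
  3/100×11/26 = 33/2600
  7/50×1/6 = 7/300
  3/20×16/39 = 4/65
Sum = 761/7800

P(defect) = 761/7800 ≈ 9.76%


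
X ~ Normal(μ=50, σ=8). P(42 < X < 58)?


z₁=(42-50)/8=-1.0, z₂=(58-50)/8=1.0
P = Φ(1.0) - Φ(-1.0) = 0.841345 - 0.158655 = 0.682690 ≈ 0.6827

P(42 < X < 58) ≈ 0.6827


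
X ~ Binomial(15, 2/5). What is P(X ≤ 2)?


P(X ≤ 2) = Σ P(X=i) for i=0..2
P(X=0) = 14348907/30517578125
P(X=1) = 28697814/6103515625
P(X=2) = 133923132/6103515625
Sum = 827453637/30517578125

P(X ≤ 2) = 827453637/30517578125 ≈ 2.71%


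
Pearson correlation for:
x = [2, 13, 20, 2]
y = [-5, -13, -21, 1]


n=4, Σx=37, Σy=-38, Σxy=-597, Σx²=577, Σy²=636
r = (4×(-597) - 37×(-38))/√((4×577 - 37²)(4×636 - (-38)²))
= -982/√(939×1100) = -982/√1032900 ≈ -982/1016.3169 ≈ -0.9662

r ≈ -0.9662


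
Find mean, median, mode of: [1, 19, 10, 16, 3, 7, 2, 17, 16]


Sorted: [1, 2, 3, 7, 10, 16, 16, 17, 19]
Mean = 91/9
Median = 10
Freq: {1: 1, 19: 1, 10: 1, 16: 2, 3: 1, 7: 1, 2: 1, 17: 1}
Mode: [16]

Mean=91/9, Median=10, Mode=16


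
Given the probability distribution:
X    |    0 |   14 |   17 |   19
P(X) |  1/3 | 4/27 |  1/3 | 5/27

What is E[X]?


E[X] = Σ x·P(X=x)
= (0)×(1/3) + (14)×(4/27) + (17)×(1/3) + (19)×(5/27)
= 304/27

E[X] = 304/27


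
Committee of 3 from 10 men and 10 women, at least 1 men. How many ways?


Count by #men:
  1M,2W: C(10,1)×C(10,2)=450
  2M,1W: C(10,2)×C(10,1)=450
  3M,0W: C(10,3)×C(10,0)=120
Total = 1020

1020


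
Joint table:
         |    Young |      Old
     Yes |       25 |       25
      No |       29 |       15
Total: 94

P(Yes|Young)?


P(Yes|Young) = 25/(25+29) = 25/54

P = 25/54 ≈ 46.30%


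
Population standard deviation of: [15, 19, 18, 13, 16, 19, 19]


Mean = 119/7 = 17
  (15-17)²=4
  (19-17)²=4
  (18-17)²=1
  (13-17)²=16
  (16-17)²=1
  (19-17)²=4
  (19-17)²=4
Σ(x-μ)² = 34
σ² = 34/7

σ = √(34/7) ≈ 2.2039


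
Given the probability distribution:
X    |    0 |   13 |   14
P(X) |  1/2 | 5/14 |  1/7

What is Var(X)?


E[X] = 93/14
E[X²] = 1237/14
Var(X) = E[X²] - (E[X])² = 1237/14 - 8649/196 = 8669/196

Var(X) = 8669/196 ≈ 44.2296


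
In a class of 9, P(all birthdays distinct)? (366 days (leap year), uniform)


P(all different) = Π(366-i)/366 for i=0..8
= (366/366)×(365/366)×...×(358/366)
= 0.905624

P ≈ 0.9056 ≈ 90.56%


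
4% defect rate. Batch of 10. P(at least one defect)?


P(all good) = (24/25)^10 = 63403380965376/95367431640625
P(≥1 defect) = 31964050675249/95367431640625

P = 31964050675249/95367431640625 ≈ 33.52%


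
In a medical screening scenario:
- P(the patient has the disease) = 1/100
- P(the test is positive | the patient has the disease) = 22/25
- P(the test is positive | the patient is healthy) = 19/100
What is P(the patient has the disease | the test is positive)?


Using Bayes' theorem:
P(A|B) = P(B|A)·P(A) / P(B)

P(the test is positive) = 22/25 × 1/100 + 19/100 × 99/100
= 11/1250 + 1881/10000 = 1969/10000

P(the patient has the disease|the test is positive) = (11/1250) / (1969/10000) = 8/179

P(the patient has the disease|the test is positive) = 8/179 ≈ 4.47%


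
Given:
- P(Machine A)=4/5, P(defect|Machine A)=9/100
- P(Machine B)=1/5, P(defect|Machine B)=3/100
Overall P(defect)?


P(B) = Σ P(B|Aᵢ)×P(Aᵢ)
  9/100×4/5 = 9/125
  3/100×1/5 = 3/500
Sum = 39/500

P(defect) = 39/500 ≈ 7.80%


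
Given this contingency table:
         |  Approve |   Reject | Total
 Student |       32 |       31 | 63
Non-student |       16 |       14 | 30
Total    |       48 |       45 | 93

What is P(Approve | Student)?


P(Approve | Student) = 32/(32+31) = 32/63

P(Approve|Student) = 32/63 ≈ 50.79%


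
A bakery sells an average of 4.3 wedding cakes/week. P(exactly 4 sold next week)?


Poisson(λ=4.3): P(X=4) = e^(-λ)×λ^k/k!
= e^(-4.3) × 4.3^4 / 4!
≈ 0.01356855901 × 341.8801 / 24 ≈ 0.193284

P(X=4) ≈ 0.193284 ≈ 19.33%


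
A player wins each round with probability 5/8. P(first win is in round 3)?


Geometric: P(X=3) = (1-p)^(k-1)×p = (3/8)^2×5/8 = 45/512

P(X=3) = 45/512 ≈ 8.79%


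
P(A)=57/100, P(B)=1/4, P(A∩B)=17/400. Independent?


P(A)×P(B) = 57/400
P(A∩B) = 17/400
Not equal → NOT independent

No, not independent


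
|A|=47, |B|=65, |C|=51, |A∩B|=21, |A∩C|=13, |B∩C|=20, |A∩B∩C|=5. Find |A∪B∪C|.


|A∪B∪C| = 47+65+51-21-13-20+5 = 114

|A∪B∪C| = 114


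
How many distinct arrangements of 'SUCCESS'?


Letters: 7, freq: {'S': 3, 'U': 1, 'C': 2, 'E': 1}
7!/(3!×1!×2!×1!) = 5040/12 = 420

420


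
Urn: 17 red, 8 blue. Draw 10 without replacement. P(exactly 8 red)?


Hypergeometric: C(17,8)×C(8,2)/C(25,10)
= 24310×28/3268760 = 91/437

P(X=8) = 91/437 ≈ 20.82%


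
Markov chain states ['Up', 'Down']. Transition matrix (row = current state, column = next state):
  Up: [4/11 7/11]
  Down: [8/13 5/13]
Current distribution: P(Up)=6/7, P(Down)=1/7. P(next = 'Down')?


P(next=Down) = Σᵢ P(now=i)×P(i→Down)
= 6/7×7/11 + 1/7×5/13
= 6/11 + 5/91 = 601/1001

P = 601/1001 ≈ 0.6004


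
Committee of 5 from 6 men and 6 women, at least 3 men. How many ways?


Count by #men:
  3M,2W: C(6,3)×C(6,2)=300
  4M,1W: C(6,4)×C(6,1)=90
  5M,0W: C(6,5)×C(6,0)=6
Total = 396

396


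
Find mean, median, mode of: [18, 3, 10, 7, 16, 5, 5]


Sorted: [3, 5, 5, 7, 10, 16, 18]
Mean = 64/7
Median = 7
Freq: {18: 1, 3: 1, 10: 1, 7: 1, 16: 1, 5: 2}
Mode: [5]

Mean=64/7, Median=7, Mode=5


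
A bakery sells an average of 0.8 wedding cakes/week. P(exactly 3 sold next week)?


Poisson(λ=0.8): P(X=3) = e^(-λ)×λ^k/k!
= e^(-0.8) × 0.8^3 / 3!
≈ 0.4493289641 × 0.512 / 6 ≈ 0.038343

P(X=3) ≈ 0.038343 ≈ 3.83%


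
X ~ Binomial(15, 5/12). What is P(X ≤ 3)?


P(X ≤ 3) = Σ P(X=i) for i=0..3
P(X=0) = 4747561509943/15407021574586368
P(X=1) = 16955576821225/5135673858195456
P(X=2) = 84777884106125/5135673858195456
P(X=3) = 787223209556875/15407021574586368
Sum = 274292788462217/3851755393646592

P(X ≤ 3) = 274292788462217/3851755393646592 ≈ 7.12%


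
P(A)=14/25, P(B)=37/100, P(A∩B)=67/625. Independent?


P(A)×P(B) = 259/1250
P(A∩B) = 67/625
Not equal → NOT independent

No, not independent


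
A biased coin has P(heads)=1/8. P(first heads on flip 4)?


Geometric: P(X=4) = (1-p)^(k-1)×p = (7/8)^3×1/8 = 343/4096

P(X=4) = 343/4096 ≈ 8.37%


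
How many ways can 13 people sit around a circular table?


Circular arrangements of 13 distinct objects: fix one position to break rotational symmetry.
(n-1)! = 12! = 479001600

479001600


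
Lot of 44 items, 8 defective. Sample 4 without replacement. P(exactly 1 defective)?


Hypergeometric: C(8,1)×C(36,3)/C(44,4)
= 8×7140/135751 = 8160/19393

P(X=1) = 8160/19393 ≈ 42.08%


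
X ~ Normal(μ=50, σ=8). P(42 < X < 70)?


z₁=(42-50)/8=-1.0, z₂=(70-50)/8=2.5
P = Φ(2.5) - Φ(-1.0) = 0.993790 - 0.158655 = 0.835135 ≈ 0.8351

P(42 < X < 70) ≈ 0.8351


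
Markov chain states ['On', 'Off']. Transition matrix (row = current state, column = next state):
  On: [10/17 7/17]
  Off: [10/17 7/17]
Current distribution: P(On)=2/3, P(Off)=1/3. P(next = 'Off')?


P(next=Off) = Σᵢ P(now=i)×P(i→Off)
= 2/3×7/17 + 1/3×7/17
= 14/51 + 7/51 = 7/17

P = 7/17 ≈ 0.4118


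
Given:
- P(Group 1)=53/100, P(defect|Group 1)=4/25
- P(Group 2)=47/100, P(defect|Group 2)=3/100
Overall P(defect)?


P(B) = Σ P(B|Aᵢ)×P(Aᵢ)
  4/25×53/100 = 53/625
  3/100×47/100 = 141/10000
Sum = 989/10000

P(defect) = 989/10000 ≈ 9.89%


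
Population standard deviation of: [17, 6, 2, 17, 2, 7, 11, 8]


Mean = 70/8 = 35/4
  (17-35/4)²=1089/16
  (6-35/4)²=121/16
  (2-35/4)²=729/16
  (17-35/4)²=1089/16
  (2-35/4)²=729/16
  (7-35/4)²=49/16
  (11-35/4)²=81/16
  (8-35/4)²=9/16
Σ(x-μ)² = 487/2
σ² = (487/2)/8 = 487/16

σ = √(487/16) ≈ 5.5170


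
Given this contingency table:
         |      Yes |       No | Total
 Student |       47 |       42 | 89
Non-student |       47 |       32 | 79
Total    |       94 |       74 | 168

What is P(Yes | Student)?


P(Yes | Student) = 47/(47+42) = 47/89

P(Yes|Student) = 47/89 ≈ 52.81%


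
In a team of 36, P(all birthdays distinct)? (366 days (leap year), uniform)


P(all different) = Π(366-i)/366 for i=0..35
= (366/366)×(365/366)×...×(331/366)
= 0.168667

P ≈ 0.1687 ≈ 16.87%


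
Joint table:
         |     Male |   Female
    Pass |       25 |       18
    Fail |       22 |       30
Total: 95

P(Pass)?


P(Pass) = (25+18)/95 = 43/95

P(Pass) = 43/95 ≈ 45.26%


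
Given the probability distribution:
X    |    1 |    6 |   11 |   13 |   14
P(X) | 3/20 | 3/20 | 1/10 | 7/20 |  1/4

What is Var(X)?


E[X] = 51/5
E[X²] = 629/5
Var(X) = E[X²] - (E[X])² = 629/5 - 2601/25 = 544/25

Var(X) = 544/25 ≈ 21.7600


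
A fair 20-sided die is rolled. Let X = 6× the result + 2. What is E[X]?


E[die] = (1+20)/2 = 21/2
E[X] = 6×21/2 + 2 = 65

E[X] = 65


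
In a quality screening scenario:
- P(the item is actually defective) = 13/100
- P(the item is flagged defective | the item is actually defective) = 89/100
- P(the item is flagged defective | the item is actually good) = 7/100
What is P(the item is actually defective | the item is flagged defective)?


Using Bayes' theorem:
P(A|B) = P(B|A)·P(A) / P(B)

P(the item is flagged defective) = 89/100 × 13/100 + 7/100 × 87/100
= 1157/10000 + 609/10000 = 883/5000

P(the item is actually defective|the item is flagged defective) = (1157/10000) / (883/5000) = 1157/1766

P(the item is actually defective|the item is flagged defective) = 1157/1766 ≈ 65.52%


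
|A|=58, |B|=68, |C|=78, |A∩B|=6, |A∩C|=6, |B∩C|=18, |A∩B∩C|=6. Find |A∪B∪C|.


|A∪B∪C| = 58+68+78-6-6-18+6 = 180

|A∪B∪C| = 180


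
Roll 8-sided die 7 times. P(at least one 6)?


P(no 6)^7 = (7/8)^7 = 823543/2097152
P(≥1) = 1 - 823543/2097152 = 1273609/2097152

P = 1273609/2097152 ≈ 60.73%


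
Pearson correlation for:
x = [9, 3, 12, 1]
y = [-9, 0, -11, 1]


n=4, Σx=25, Σy=-19, Σxy=-212, Σx²=235, Σy²=203
r = (4×(-212) - 25×(-19))/√((4×235 - 25²)(4×203 - (-19)²))
= -373/√(315×451) = -373/√142065 ≈ -373/376.9151 ≈ -0.9896

r ≈ -0.9896


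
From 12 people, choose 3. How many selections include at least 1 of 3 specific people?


Complement: C(12,3) - C(9,3) = 220 - 84 = 136

136


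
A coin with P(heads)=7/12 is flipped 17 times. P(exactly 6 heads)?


Binomial: P(X=6) = C(17,6)×p^6×(1-p)^11
= 12376 × 117649/2985984 × 48828125/743008370688 = 8886865380859375/277326388342554624

P(X=6) = 8886865380859375/277326388342554624 ≈ 3.20%


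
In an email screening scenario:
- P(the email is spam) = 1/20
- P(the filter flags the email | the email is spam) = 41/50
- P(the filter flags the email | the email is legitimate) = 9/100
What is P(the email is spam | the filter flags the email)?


Using Bayes' theorem:
P(A|B) = P(B|A)·P(A) / P(B)

P(the filter flags the email) = 41/50 × 1/20 + 9/100 × 19/20
= 41/1000 + 171/2000 = 253/2000

P(the email is spam|the filter flags the email) = (41/1000) / (253/2000) = 82/253

P(the email is spam|the filter flags the email) = 82/253 ≈ 32.41%


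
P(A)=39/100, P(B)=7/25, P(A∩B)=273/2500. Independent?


P(A)×P(B) = 273/2500
P(A∩B) = 273/2500
Equal ✓ → Independent

Yes, independent


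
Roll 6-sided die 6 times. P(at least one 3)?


P(no 3)^6 = (5/6)^6 = 15625/46656
P(≥1) = 1 - 15625/46656 = 31031/46656

P = 31031/46656 ≈ 66.51%


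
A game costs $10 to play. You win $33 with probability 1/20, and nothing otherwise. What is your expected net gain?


E[gain] = (33-10)×1/20 + (-10)×19/20
= 23/20 - 19/2 = -167/20

Expected net gain = $-167/20 ≈ $-8.35


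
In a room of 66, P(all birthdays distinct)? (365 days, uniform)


P(all different) = Π(365-i)/365 for i=0..65
= (365/365)×(364/365)×...×(300/365)
= 0.001904

P ≈ 0.0019 ≈ 0.19%


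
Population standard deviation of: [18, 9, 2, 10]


Mean = 39/4
  (18-39/4)²=1089/16
  (9-39/4)²=9/16
  (2-39/4)²=961/16
  (10-39/4)²=1/16
Σ(x-μ)² = 515/4
σ² = (515/4)/4 = 515/16

σ = √(515/16) ≈ 5.6734


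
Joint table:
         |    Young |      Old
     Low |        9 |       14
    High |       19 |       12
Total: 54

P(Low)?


P(Low) = (9+14)/54 = 23/54

P(Low) = 23/54 ≈ 42.59%


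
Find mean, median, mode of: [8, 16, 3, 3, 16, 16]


Sorted: [3, 3, 8, 16, 16, 16]
Mean = 62/6 = 31/3
Median = 12
Freq: {8: 1, 16: 3, 3: 2}
Mode: [16]

Mean=31/3, Median=12, Mode=16


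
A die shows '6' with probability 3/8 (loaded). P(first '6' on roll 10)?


Geometric: P(X=10) = (1-p)^(k-1)×p = (5/8)^9×3/8 = 5859375/1073741824

P(X=10) = 5859375/1073741824 ≈ 0.55%


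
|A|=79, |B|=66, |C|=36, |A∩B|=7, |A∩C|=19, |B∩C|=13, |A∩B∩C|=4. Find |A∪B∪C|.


|A∪B∪C| = 79+66+36-7-19-13+4 = 146

|A∪B∪C| = 146


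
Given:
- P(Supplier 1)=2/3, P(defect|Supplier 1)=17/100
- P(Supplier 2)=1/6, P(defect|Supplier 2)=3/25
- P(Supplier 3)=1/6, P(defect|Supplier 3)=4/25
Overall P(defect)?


P(B) = Σ P(B|Aᵢ)×P(Aᵢ)
  17/100×2/3 = 17/150
  3/25×1/6 = 1/50
  4/25×1/6 = 2/75
Sum = 4/25

P(defect) = 4/25 ≈ 16.00%


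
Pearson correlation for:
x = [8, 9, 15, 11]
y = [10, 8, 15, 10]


n=4, Σx=43, Σy=43, Σxy=487, Σx²=491, Σy²=489
r = (4×487 - 43×43)/√((4×491 - 43²)(4×489 - 43²))
= 99/√(115×107) = 99/√12305 ≈ 99/110.9279 ≈ 0.8925

r ≈ 0.8925


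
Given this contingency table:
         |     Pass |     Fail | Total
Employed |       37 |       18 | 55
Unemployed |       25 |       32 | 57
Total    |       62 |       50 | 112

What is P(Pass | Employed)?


P(Pass | Employed) = 37/(37+18) = 37/55

P(Pass|Employed) = 37/55 ≈ 67.27%


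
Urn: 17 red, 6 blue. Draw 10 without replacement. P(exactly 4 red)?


Hypergeometric: C(17,4)×C(6,6)/C(23,10)
= 2380×1/1144066 = 10/4807

P(X=4) = 10/4807 ≈ 0.21%


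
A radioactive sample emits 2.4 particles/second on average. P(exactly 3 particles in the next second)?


Poisson(λ=2.4): P(X=3) = e^(-λ)×λ^k/k!
= e^(-2.4) × 2.4^3 / 3!
≈ 0.09071795329 × 13.824 / 6 ≈ 0.209014

P(X=3) ≈ 0.209014 ≈ 20.90%


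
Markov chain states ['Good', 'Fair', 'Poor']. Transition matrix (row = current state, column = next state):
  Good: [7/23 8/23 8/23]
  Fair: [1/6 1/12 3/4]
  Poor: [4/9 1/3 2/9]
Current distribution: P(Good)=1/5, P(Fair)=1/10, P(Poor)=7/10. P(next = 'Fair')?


P(next=Fair) = Σᵢ P(now=i)×P(i→Fair)
= 1/5×8/23 + 1/10×1/12 + 7/10×1/3
= 8/115 + 1/120 + 7/30 = 859/2760

P = 859/2760 ≈ 0.3112


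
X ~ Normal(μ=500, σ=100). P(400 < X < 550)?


z₁=(400-500)/100=-1.0, z₂=(550-500)/100=0.5
P = Φ(0.5) - Φ(-1.0) = 0.691462 - 0.158655 = 0.532807 ≈ 0.5328

P(400 < X < 550) ≈ 0.5328


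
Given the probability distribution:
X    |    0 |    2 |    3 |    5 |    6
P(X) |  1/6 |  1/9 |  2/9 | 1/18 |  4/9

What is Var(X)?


E[X] = 23/6
E[X²] = 119/6
Var(X) = E[X²] - (E[X])² = 119/6 - 529/36 = 185/36

Var(X) = 185/36 ≈ 5.1389


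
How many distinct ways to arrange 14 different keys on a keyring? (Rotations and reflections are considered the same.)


Free circular arrangements: rotations and reflections both identified.
(n-1)!/2 = 13!/2 = 6227020800/2 = 3113510400

3113510400


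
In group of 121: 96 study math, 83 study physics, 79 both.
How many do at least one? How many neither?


|A∪B| = 96+83-79 = 100
Neither = 121-100 = 21

At least one: 100; Neither: 21


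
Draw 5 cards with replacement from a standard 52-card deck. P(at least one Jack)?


P(not a Jack) = 48/52 = 12/13
P(none in 5 draws) = (12/13)^5 = 248832/371293
P(≥1 Jack) = 1 - 248832/371293 = 122461/371293

P = 122461/371293 ≈ 32.98%


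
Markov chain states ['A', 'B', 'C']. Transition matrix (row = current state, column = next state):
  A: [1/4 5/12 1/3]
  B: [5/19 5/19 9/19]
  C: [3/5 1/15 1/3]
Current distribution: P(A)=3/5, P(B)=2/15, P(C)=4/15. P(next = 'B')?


P(next=B) = Σᵢ P(now=i)×P(i→B)
= 3/5×5/12 + 2/15×5/19 + 4/15×1/15
= 1/4 + 2/57 + 4/225 = 5179/17100

P = 5179/17100 ≈ 0.3029


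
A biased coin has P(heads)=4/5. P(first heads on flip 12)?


Geometric: P(X=12) = (1-p)^(k-1)×p = (1/5)^11×4/5 = 4/244140625

P(X=12) = 4/244140625 ≈ 0.00%


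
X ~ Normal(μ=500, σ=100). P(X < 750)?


z = (750-500)/100 = 2.5
P(Z < 2.5) = 0.9938

P(X < 750) ≈ 0.9938


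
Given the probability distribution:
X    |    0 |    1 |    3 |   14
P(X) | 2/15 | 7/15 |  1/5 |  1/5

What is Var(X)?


E[X] = 58/15
E[X²] = 622/15
Var(X) = E[X²] - (E[X])² = 622/15 - 3364/225 = 5966/225

Var(X) = 5966/225 ≈ 26.5156


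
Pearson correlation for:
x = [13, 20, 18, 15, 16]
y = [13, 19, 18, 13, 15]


n=5, Σx=82, Σy=78, Σxy=1308, Σx²=1374, Σy²=1248
r = (5×1308 - 82×78)/√((5×1374 - 82²)(5×1248 - 78²))
= 144/√(146×156) = 144/√22776 ≈ 144/150.9172 ≈ 0.9542

r ≈ 0.9542


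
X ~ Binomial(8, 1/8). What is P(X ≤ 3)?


P(X ≤ 3) = Σ P(X=i) for i=0..3
P(X=0) = 5764801/16777216
P(X=1) = 823543/2097152
P(X=2) = 823543/4194304
P(X=3) = 117649/2097152
Sum = 16588509/16777216

P(X ≤ 3) = 16588509/16777216 ≈ 98.88%


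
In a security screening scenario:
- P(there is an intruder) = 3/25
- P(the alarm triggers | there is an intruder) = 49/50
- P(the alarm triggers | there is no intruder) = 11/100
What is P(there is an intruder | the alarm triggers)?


Using Bayes' theorem:
P(A|B) = P(B|A)·P(A) / P(B)

P(the alarm triggers) = 49/50 × 3/25 + 11/100 × 22/25
= 147/1250 + 121/1250 = 134/625

P(there is an intruder|the alarm triggers) = (147/1250) / (134/625) = 147/268

P(there is an intruder|the alarm triggers) = 147/268 ≈ 54.85%


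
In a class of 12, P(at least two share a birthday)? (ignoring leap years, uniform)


P(all different) = Π(365-i)/365 for i=0..11
= 0.832975
P(match) = 1 - 0.832975 = 0.167025

P ≈ 0.1670 ≈ 16.70%


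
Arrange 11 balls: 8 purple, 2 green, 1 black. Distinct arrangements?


11!/(8!×2!×1!) = 495

495


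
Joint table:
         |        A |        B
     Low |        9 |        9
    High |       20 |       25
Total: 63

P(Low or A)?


P(Low∨A) = P(Low) + P(A) - P(Low∧A)
= (18 + 29 - 9)/63 = 38/63

P = 38/63 ≈ 60.32%


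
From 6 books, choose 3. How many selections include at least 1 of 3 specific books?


Complement: C(6,3) - C(3,3) = 20 - 1 = 19

19


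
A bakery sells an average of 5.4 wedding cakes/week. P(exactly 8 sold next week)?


Poisson(λ=5.4): P(X=8) = e^(-λ)×λ^k/k!
= e^(-5.4) × 5.4^8 / 8!
≈ 0.004516580943 × 723019.613391 / 40320 ≈ 0.080991

P(X=8) ≈ 0.080991 ≈ 8.10%


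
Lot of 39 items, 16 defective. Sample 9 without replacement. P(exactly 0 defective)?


Hypergeometric: C(16,0)×C(23,9)/C(39,9)
= 1×817190/211915132 = 115/29822

P(X=0) = 115/29822 ≈ 0.39%


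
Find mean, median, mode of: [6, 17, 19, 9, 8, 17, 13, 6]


Sorted: [6, 6, 8, 9, 13, 17, 17, 19]
Mean = 95/8
Median = 11
Freq: {6: 2, 17: 2, 19: 1, 9: 1, 8: 1, 13: 1}
Mode: [6, 17]

Mean=95/8, Median=11, Mode=[6, 17]


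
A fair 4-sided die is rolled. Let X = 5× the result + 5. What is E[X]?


E[die] = (1+4)/2 = 5/2
E[X] = 5×5/2 + 5 = 35/2

E[X] = 35/2


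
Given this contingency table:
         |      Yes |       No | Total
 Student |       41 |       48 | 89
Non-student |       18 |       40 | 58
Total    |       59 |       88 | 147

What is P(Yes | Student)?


P(Yes | Student) = 41/(41+48) = 41/89

P(Yes|Student) = 41/89 ≈ 46.07%


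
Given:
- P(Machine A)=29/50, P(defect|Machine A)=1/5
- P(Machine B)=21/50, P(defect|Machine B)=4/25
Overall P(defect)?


P(B) = Σ P(B|Aᵢ)×P(Aᵢ)
  1/5×29/50 = 29/250
  4/25×21/50 = 42/625
Sum = 229/1250

P(defect) = 229/1250 ≈ 18.32%


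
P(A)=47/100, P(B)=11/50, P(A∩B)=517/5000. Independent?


P(A)×P(B) = 517/5000
P(A∩B) = 517/5000
Equal ✓ → Independent

Yes, independent


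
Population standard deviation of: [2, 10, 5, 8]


Mean = 25/4
  (2-25/4)²=289/16
  (10-25/4)²=225/16
  (5-25/4)²=25/16
  (8-25/4)²=49/16
Σ(x-μ)² = 147/4
σ² = (147/4)/4 = 147/16

σ = √(147/16) ≈ 3.0311


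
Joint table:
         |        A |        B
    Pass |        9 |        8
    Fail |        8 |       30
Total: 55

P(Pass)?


P(Pass) = (9+8)/55 = 17/55

P(Pass) = 17/55 ≈ 30.91%


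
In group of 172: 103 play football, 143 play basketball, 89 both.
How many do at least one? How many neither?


|A∪B| = 103+143-89 = 157
Neither = 172-157 = 15

At least one: 157; Neither: 15


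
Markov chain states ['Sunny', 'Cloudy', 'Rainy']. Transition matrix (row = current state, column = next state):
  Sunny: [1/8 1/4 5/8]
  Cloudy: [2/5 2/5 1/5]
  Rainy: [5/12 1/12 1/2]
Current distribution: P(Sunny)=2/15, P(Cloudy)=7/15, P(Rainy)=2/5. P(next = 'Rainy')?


P(next=Rainy) = Σᵢ P(now=i)×P(i→Rainy)
= 2/15×5/8 + 7/15×1/5 + 2/5×1/2
= 1/12 + 7/75 + 1/5 = 113/300

P = 113/300 ≈ 0.3767
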